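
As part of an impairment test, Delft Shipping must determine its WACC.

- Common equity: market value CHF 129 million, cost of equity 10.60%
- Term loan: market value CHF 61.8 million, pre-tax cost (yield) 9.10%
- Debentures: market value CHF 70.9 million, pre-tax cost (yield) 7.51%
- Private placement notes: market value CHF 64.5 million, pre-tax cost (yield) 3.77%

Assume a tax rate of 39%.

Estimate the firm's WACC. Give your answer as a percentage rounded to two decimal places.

6.69%

Total capital V = 129 + 61.8 + 70.9 + 64.5 = 326.2.
Equity: weight = 129/326.2 = 0.3955; cost = 10.6%.
Term loan: weight = 61.8/326.2 = 0.1895; after-tax cost = 9.1% × (1 − 39%) = 5.5510%.
Debentures: weight = 70.9/326.2 = 0.2174; after-tax cost = 7.51% × (1 − 39%) = 4.5811%.
Private placement notes: weight = 64.5/326.2 = 0.1977; after-tax cost = 3.77% × (1 − 39%) = 2.2997%.
WACC = 0.3955 × 10.6000% + 0.1895 × 5.5510% + 0.2174 × 4.5811% + 0.1977 × 2.2997% = 6.6940%.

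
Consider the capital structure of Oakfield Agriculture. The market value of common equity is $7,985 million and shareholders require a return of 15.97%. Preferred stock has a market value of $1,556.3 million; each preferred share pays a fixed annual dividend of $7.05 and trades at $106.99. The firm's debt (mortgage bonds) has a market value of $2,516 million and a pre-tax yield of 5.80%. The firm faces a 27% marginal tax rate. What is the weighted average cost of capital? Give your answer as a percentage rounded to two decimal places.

Cost of preferred: Rp = 7.05 / 106.99 = 6.5894%.
Total capital V = 7985 + 1556.3 + 2516 = 12057.3.
Equity: weight = 7985/12057.3 = 0.6623; cost = 15.97%.
Preferred: weight = 1556.3/12057.3 = 0.1291; cost = 6.5894%.
Mortgage bonds: weight = 2516/12057.3 = 0.2087; after-tax cost = 5.8% × (1 − 27%) = 4.2340%.
WACC = 0.6623 × 15.9700% + 0.1291 × 6.5894% + 0.2087 × 4.2340% = 12.3102%.

12.31%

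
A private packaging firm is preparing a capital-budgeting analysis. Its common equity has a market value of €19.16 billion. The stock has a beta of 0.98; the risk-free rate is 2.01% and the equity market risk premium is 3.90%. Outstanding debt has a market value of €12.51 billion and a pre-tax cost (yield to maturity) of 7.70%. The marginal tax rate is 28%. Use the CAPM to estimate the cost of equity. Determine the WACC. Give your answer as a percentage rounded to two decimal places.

Cost of equity via CAPM: Re = 2.01% + 0.98 × 3.9% = 5.8320%.
Total capital V = 19.16 + 12.51 = 31.67.
Equity: weight = 19.16/31.67 = 0.6050; cost = 5.832%.
Debt: weight = 12.51/31.67 = 0.3950; after-tax cost = 7.7% × (1 − 28%) = 5.5440%.
WACC = 0.6050 × 5.8320% + 0.3950 × 5.5440% = 5.7182%.

5.72%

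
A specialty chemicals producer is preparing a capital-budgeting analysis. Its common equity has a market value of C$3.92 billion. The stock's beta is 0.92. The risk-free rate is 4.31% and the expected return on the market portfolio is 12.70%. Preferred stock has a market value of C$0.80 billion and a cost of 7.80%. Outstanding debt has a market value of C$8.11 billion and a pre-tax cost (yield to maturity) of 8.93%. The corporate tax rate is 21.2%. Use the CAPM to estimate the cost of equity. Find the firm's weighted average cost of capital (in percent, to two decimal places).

Market risk premium = 12.7% − 4.31% = 8.39%.
Cost of equity via CAPM: Re = 4.31% + 0.92 × 8.39% = 12.0288%.
Total capital V = 3.92 + 0.8 + 8.11 = 12.83.
Equity: weight = 3.92/12.83 = 0.3055; cost = 12.0288%.
Preferred: weight = 0.8/12.83 = 0.0624; cost = 7.8%.
Debt: weight = 8.11/12.83 = 0.6321; after-tax cost = 8.93% × (1 − 21.2%) = 7.0368%.
WACC = 0.3055 × 12.0288% + 0.0624 × 7.8000% + 0.6321 × 7.0368% = 8.6096%.

8.61%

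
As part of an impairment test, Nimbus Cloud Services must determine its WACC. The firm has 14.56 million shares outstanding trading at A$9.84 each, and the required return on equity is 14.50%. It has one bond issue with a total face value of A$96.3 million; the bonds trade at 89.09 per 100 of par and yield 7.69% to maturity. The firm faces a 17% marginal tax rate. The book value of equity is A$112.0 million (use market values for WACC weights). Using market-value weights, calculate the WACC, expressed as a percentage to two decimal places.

Market value of equity E = 9.84 × 14.56m = 143.2704m. Market value of debt D = 96.3m × 89.09/100 = 85.79367m.
Total capital V = 143.2704 + 85.79367 = 229.06407.
Equity: weight = 143.2704/229.06407 = 0.6255; cost = 14.5%.
Bonds outstanding: weight = 85.79367/229.06407 = 0.3745; after-tax cost = 7.69% × (1 − 17%) = 6.3827%.
WACC = 0.6255 × 14.5000% + 0.3745 × 6.3827% = 11.4597%.

11.46%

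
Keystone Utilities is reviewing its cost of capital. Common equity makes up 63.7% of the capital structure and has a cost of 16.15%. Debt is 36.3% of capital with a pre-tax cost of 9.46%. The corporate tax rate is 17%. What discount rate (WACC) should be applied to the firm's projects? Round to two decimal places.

After-tax cost of debt = 9.46% × (1 − 17%) = 7.8518%.
WACC = 0.637 × 16.1500% + 0.363 × 7.8518% = 13.1378%.

13.14%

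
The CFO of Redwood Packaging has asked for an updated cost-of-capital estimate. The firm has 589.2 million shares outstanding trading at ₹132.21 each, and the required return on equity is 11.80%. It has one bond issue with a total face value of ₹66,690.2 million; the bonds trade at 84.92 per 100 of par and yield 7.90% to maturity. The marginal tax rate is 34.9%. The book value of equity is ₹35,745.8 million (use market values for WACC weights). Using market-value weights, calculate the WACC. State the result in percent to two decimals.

9.00%

Market value of equity E = 132.21 × 589.2m = 77898.132m. Market value of debt D = 66690.2m × 84.92/100 = 56633.31784m.
Total capital V = 77898.132 + 56633.31784 = 134531.44984.
Equity: weight = 77898.132/134531.44984 = 0.5790; cost = 11.8%.
Bonds outstanding: weight = 56633.31784/134531.44984 = 0.4210; after-tax cost = 7.9% × (1 − 34.9%) = 5.1429%.
WACC = 0.5790 × 11.8000% + 0.4210 × 5.1429% = 8.9976%.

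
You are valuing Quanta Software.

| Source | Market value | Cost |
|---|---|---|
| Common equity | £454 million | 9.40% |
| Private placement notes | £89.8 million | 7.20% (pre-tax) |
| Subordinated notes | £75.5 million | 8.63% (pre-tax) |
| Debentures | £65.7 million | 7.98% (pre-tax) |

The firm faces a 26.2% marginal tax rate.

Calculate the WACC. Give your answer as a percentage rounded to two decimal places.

8.19%

Total capital V = 454 + 89.8 + 75.5 + 65.7 = 685.
Equity: weight = 454/685 = 0.6628; cost = 9.4%.
Private placement notes: weight = 89.8/685 = 0.1311; after-tax cost = 7.2% × (1 − 26.2%) = 5.3136%.
Subordinated notes: weight = 75.5/685 = 0.1102; after-tax cost = 8.63% × (1 − 26.2%) = 6.3689%.
Debentures: weight = 65.7/685 = 0.0959; after-tax cost = 7.98% × (1 − 26.2%) = 5.8892%.
WACC = 0.6628 × 9.4000% + 0.1311 × 5.3136% + 0.1102 × 6.3689% + 0.0959 × 5.8892% = 8.1935%.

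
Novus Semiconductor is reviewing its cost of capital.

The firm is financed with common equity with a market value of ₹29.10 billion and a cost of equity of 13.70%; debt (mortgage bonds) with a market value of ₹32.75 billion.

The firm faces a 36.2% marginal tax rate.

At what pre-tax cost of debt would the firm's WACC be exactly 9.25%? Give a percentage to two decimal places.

8.30%

Total capital V = 29.1 + 32.75 = 61.85.
Equity weight = 29.1/61.85 = 0.4705.
Mortgage bonds weight = 32.75/61.85 = 0.5295.
Equity contribution = 0.4705 × 13.7% = 6.4458%.
Remaining for debt = 9.25% − 6.4458% = 2.8042%.
Rd × (1 − 36.2%) × 0.5295 = 2.8042%  ⇒  Rd = 8.3009%.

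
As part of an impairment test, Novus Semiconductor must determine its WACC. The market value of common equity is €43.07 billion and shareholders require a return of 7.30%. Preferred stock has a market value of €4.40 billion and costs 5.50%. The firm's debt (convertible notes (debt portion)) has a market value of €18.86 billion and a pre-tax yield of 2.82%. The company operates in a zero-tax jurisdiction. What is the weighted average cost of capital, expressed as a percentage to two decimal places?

5.91%

Total capital V = 43.07 + 4.4 + 18.86 = 66.33.
Equity: weight = 43.07/66.33 = 0.6493; cost = 7.3%.
Preferred: weight = 4.4/66.33 = 0.0663; cost = 5.5%.
Convertible notes (debt portion): weight = 18.86/66.33 = 0.2843; after-tax cost = 2.82% × (1 − 0%) = 2.8200%.
WACC = 0.6493 × 7.3000% + 0.0663 × 5.5000% + 0.2843 × 2.8200% = 5.9068%.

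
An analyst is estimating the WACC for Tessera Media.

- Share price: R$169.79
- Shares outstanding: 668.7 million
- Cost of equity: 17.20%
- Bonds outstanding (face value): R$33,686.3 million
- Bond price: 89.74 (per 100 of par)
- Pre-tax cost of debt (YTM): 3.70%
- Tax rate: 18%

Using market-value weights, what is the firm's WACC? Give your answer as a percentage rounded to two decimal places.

14.22%

Market value of equity E = 169.79 × 668.7m = 113538.573m. Market value of debt D = 33686.3m × 89.74/100 = 30230.08562m.
Total capital V = 113538.573 + 30230.08562 = 143768.65862.
Equity: weight = 113538.573/143768.65862 = 0.7897; cost = 17.2%.
Bonds outstanding: weight = 30230.08562/143768.65862 = 0.2103; after-tax cost = 3.7% × (1 − 18%) = 3.0340%.
WACC = 0.7897 × 17.2000% + 0.2103 × 3.0340% = 14.2213%.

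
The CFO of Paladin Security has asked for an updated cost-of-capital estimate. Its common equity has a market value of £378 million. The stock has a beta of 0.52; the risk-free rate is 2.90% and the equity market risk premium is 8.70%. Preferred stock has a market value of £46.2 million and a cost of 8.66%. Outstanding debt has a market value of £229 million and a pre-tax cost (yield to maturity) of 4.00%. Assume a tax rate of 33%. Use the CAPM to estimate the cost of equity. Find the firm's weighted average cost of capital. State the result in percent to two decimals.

5.85%

Cost of equity via CAPM: Re = 2.9% + 0.52 × 8.7% = 7.4240%.
Total capital V = 378 + 46.2 + 229 = 653.2.
Equity: weight = 378/653.2 = 0.5787; cost = 7.424%.
Preferred: weight = 46.2/653.2 = 0.0707; cost = 8.66%.
Debt: weight = 229/653.2 = 0.3506; after-tax cost = 4% × (1 − 33%) = 2.6800%.
WACC = 0.5787 × 7.4240% + 0.0707 × 8.6600% + 0.3506 × 2.6800% = 5.8483%.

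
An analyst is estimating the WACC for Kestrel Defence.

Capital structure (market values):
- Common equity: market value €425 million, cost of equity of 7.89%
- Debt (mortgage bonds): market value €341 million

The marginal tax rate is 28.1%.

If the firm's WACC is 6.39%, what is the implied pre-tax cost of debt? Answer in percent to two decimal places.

Total capital V = 425 + 341 = 766.
Equity weight = 425/766 = 0.5548.
Mortgage bonds weight = 341/766 = 0.4452.
Equity contribution = 0.5548 × 7.89% = 4.3776%.
Remaining for debt = 6.39% − 4.3776% = 2.0124%.
Rd × (1 − 28.1%) × 0.4452 = 2.0124%  ⇒  Rd = 6.2872%.

6.29%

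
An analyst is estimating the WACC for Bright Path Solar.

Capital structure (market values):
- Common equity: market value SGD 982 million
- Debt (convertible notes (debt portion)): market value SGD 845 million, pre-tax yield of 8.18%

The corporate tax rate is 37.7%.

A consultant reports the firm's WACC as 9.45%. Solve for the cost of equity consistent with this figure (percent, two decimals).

13.20%

Total capital V = 982 + 845 = 1827.
Equity weight = 982/1827 = 0.5375.
Convertible notes (debt portion) weight = 845/1827 = 0.4625.
Debt contribution = 0.4625 × 8.18% × (1 − 37.7%) = 2.3570%.
Required equity contribution = 9.45% − 2.3570% = 7.0930%.
Re = 7.0930% / 0.5375 = 13.1964%.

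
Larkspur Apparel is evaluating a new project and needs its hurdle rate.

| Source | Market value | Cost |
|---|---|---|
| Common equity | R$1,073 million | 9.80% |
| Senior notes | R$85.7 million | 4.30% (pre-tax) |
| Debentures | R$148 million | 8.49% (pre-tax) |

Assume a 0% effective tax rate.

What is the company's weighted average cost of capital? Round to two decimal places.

Total capital V = 1073 + 85.7 + 148 = 1306.7.
Equity: weight = 1073/1306.7 = 0.8212; cost = 9.8%.
Senior notes: weight = 85.7/1306.7 = 0.0656; after-tax cost = 4.3% × (1 − 0%) = 4.3000%.
Debentures: weight = 148/1306.7 = 0.1133; after-tax cost = 8.49% × (1 − 0%) = 8.4900%.
WACC = 0.8212 × 9.8000% + 0.0656 × 4.3000% + 0.1133 × 8.4900% = 9.2909%.

9.29%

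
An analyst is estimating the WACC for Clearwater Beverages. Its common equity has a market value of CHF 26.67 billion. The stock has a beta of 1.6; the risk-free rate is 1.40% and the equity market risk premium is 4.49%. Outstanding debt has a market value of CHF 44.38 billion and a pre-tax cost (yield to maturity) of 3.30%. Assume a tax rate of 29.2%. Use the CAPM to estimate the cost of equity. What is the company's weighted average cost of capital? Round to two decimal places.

Cost of equity via CAPM: Re = 1.4% + 1.6 × 4.49% = 8.5840%.
Total capital V = 26.67 + 44.38 = 71.05.
Equity: weight = 26.67/71.05 = 0.3754; cost = 8.584%.
Debt: weight = 44.38/71.05 = 0.6246; after-tax cost = 3.3% × (1 − 29.2%) = 2.3364%.
WACC = 0.3754 × 8.5840% + 0.6246 × 2.3364% = 4.6816%.

4.68%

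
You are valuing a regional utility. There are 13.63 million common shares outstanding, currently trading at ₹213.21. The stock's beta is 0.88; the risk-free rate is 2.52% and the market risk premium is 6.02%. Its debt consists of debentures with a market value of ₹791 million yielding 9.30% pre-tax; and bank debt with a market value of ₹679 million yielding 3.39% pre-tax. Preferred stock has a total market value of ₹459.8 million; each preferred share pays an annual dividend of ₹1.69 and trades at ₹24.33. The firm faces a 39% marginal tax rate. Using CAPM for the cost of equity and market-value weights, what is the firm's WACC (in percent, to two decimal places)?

Cost of equity via CAPM: Re = 2.52% + 0.88 × 6.02% = 7.8176%.
Cost of preferred: Rp = 1.69 / 24.33 = 6.9462%.
Market value of equity E = 213.21 × 13.63m = 2906.0523m.
Total capital V = 2906.0523 + 459.8 + 791 + 679 = 4835.8523.
Equity: weight = 2906.0523/4835.8523 = 0.6009; cost = 7.8176%.
Preferred: weight = 459.8/4835.8523 = 0.0951; cost = 6.9462%.
Debentures: weight = 791/4835.8523 = 0.1636; after-tax cost = 9.3% × (1 − 39%) = 5.6730%.
Bank debt: weight = 679/4835.8523 = 0.1404; after-tax cost = 3.39% × (1 − 39%) = 2.0679%.
WACC = 0.6009 × 7.8176% + 0.0951 × 6.9462% + 0.1636 × 5.6730% + 0.1404 × 2.0679% = 6.5766%.

6.58%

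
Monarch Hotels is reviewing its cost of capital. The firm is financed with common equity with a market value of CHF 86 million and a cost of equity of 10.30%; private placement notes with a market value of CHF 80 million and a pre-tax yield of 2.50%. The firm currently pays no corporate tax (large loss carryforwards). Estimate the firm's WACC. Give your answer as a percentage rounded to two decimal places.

6.54%

Total capital V = 86 + 80 = 166.
Equity: weight = 86/166 = 0.5181; cost = 10.3%.
Private placement notes: weight = 80/166 = 0.4819; after-tax cost = 2.5% × (1 − 0%) = 2.5000%.
WACC = 0.5181 × 10.3000% + 0.4819 × 2.5000% = 6.5410%.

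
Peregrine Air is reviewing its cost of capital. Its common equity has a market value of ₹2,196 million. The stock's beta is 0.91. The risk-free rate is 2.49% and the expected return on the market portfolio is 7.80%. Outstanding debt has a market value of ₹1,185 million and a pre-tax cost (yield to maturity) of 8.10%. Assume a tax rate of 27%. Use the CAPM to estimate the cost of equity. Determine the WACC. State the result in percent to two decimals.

6.83%

Market risk premium = 7.8% − 2.49% = 5.31%.
Cost of equity via CAPM: Re = 2.49% + 0.91 × 5.31% = 7.3221%.
Total capital V = 2196 + 1185 = 3381.
Equity: weight = 2196/3381 = 0.6495; cost = 7.3221%.
Debt: weight = 1185/3381 = 0.3505; after-tax cost = 8.1% × (1 − 27%) = 5.9130%.
WACC = 0.6495 × 7.3221% + 0.3505 × 5.9130% = 6.8282%.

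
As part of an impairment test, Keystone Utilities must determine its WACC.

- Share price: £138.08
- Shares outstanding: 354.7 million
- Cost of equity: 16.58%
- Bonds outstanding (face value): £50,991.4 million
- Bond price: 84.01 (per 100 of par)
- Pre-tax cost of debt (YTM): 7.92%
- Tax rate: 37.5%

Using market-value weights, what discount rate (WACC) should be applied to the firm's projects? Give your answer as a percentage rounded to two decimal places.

11.15%

Market value of equity E = 138.08 × 354.7m = 48976.976m. Market value of debt D = 50991.4m × 84.01/100 = 42837.87514m.
Total capital V = 48976.976 + 42837.87514 = 91814.85114.
Equity: weight = 48976.976/91814.85114 = 0.5334; cost = 16.58%.
Bonds outstanding: weight = 42837.87514/91814.85114 = 0.4666; after-tax cost = 7.92% × (1 − 37.5%) = 4.9500%.
WACC = 0.5334 × 16.5800% + 0.4666 × 4.9500% = 11.1538%.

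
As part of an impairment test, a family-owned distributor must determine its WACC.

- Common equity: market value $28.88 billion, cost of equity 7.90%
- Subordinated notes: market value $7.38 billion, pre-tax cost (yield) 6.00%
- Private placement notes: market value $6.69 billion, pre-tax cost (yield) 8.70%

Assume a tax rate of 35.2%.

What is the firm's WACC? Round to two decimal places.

6.86%

Total capital V = 28.88 + 7.38 + 6.69 = 42.95.
Equity: weight = 28.88/42.95 = 0.6724; cost = 7.9%.
Subordinated notes: weight = 7.38/42.95 = 0.1718; after-tax cost = 6% × (1 − 35.2%) = 3.8880%.
Private placement notes: weight = 6.69/42.95 = 0.1558; after-tax cost = 8.7% × (1 − 35.2%) = 5.6376%.
WACC = 0.6724 × 7.9000% + 0.1718 × 3.8880% + 0.1558 × 5.6376% = 6.8582%.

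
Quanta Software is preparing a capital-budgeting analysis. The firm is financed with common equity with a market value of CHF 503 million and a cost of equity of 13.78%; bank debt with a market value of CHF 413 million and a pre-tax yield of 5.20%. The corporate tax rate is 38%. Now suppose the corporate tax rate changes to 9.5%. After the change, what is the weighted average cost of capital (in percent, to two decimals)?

After the change:
Total capital V = 503 + 413 = 916.
Equity: weight = 503/916 = 0.5491; cost = 13.78%.
Bank debt: weight = 413/916 = 0.4509; after-tax cost = 5.2% × (1 − 9.5%) = 4.7060%.
WACC = 0.5491 × 13.7800% + 0.4509 × 4.7060% = 9.6888%.

9.69%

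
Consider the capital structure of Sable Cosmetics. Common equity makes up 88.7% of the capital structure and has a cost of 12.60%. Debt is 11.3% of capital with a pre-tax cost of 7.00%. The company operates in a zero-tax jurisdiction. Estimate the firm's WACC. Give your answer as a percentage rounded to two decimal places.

11.97%

After-tax cost of debt = 7% × (1 − 0%) = 7.0000%.
WACC = 0.887 × 12.6000% + 0.113 × 7.0000% = 11.9672%.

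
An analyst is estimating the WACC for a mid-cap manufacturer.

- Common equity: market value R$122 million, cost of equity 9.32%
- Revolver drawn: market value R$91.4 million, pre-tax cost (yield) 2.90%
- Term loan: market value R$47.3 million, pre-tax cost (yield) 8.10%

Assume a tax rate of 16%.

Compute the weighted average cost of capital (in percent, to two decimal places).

Total capital V = 122 + 91.4 + 47.3 = 260.7.
Equity: weight = 122/260.7 = 0.4680; cost = 9.32%.
Revolver drawn: weight = 91.4/260.7 = 0.3506; after-tax cost = 2.9% × (1 − 16%) = 2.4360%.
Term loan: weight = 47.3/260.7 = 0.1814; after-tax cost = 8.1% × (1 − 16%) = 6.8040%.
WACC = 0.4680 × 9.3200% + 0.3506 × 2.4360% + 0.1814 × 6.8040% = 6.4500%.

6.45%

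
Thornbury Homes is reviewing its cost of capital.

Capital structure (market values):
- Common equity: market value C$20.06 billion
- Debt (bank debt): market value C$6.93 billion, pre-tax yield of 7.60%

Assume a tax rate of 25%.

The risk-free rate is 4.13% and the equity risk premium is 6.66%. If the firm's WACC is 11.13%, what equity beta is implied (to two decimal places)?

Total capital V = 20.06 + 6.93 = 26.99.
Equity weight = 20.06/26.99 = 0.7432.
Bank debt weight = 6.93/26.99 = 0.2568.
Debt contribution = 0.2568 × 7.6% × (1 − 25%) = 1.4635%.
Required equity contribution = 11.13% − 1.4635% = 9.6665%  ⇒  Re = 13.0059%.
CAPM: 13.0059% = 4.13% + β × 6.66%  ⇒  β = 1.3327.

1.33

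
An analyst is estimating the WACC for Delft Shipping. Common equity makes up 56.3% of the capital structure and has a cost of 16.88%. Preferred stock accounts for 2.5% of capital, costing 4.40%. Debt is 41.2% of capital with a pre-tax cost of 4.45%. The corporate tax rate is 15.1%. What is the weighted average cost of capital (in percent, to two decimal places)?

11.17%

After-tax cost of debt = 4.45% × (1 − 15.1%) = 3.7780%.
WACC = 0.563 × 16.8800% + 0.025 × 4.4000% + 0.412 × 3.7780% = 11.1700%.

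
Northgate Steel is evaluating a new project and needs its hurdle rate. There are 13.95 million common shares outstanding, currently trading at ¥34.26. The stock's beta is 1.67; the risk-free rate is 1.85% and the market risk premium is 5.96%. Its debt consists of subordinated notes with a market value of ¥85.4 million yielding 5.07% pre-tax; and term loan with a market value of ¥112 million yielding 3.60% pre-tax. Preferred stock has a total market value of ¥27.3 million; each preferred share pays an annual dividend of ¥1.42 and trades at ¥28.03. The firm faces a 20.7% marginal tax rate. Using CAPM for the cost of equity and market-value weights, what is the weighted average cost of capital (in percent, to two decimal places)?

9.17%

Cost of equity via CAPM: Re = 1.85% + 1.67 × 5.96% = 11.8032%.
Cost of preferred: Rp = 1.42 / 28.03 = 5.0660%.
Market value of equity E = 34.26 × 13.95m = 477.927m.
Total capital V = 477.927 + 27.3 + 85.4 + 112 = 702.627.
Equity: weight = 477.927/702.627 = 0.6802; cost = 11.8032%.
Preferred: weight = 27.3/702.627 = 0.0389; cost = 5.066%.
Subordinated notes: weight = 85.4/702.627 = 0.1215; after-tax cost = 5.07% × (1 − 20.7%) = 4.0205%.
Term loan: weight = 112/702.627 = 0.1594; after-tax cost = 3.6% × (1 − 20.7%) = 2.8548%.
WACC = 0.6802 × 11.8032% + 0.0389 × 5.0660% + 0.1215 × 4.0205% + 0.1594 × 2.8548% = 9.1691%.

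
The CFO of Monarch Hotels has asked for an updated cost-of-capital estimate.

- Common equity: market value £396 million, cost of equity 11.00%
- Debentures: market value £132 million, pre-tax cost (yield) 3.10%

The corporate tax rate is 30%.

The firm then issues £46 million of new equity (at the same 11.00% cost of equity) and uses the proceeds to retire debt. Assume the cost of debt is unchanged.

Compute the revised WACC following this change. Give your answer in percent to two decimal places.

After the change:
Total capital V = 442 + 86 = 528.
Equity: weight = 442/528 = 0.8371; cost = 11%.
Debentures: weight = 86/528 = 0.1629; after-tax cost = 3.1% × (1 − 30%) = 2.1700%.
WACC = 0.8371 × 11.0000% + 0.1629 × 2.1700% = 9.5618%.

9.56%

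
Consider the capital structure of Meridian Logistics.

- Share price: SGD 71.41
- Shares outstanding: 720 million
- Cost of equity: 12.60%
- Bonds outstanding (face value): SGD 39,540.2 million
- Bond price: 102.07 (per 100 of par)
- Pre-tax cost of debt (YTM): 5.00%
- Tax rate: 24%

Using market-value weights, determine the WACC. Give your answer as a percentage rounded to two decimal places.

Market value of equity E = 71.41 × 720m = 51415.2m. Market value of debt D = 39540.2m × 102.07/100 = 40358.68214m.
Total capital V = 51415.2 + 40358.68214 = 91773.88214.
Equity: weight = 51415.2/91773.88214 = 0.5602; cost = 12.6%.
Bonds outstanding: weight = 40358.68214/91773.88214 = 0.4398; after-tax cost = 5% × (1 − 24%) = 3.8000%.
WACC = 0.5602 × 12.6000% + 0.4398 × 3.8000% = 8.7301%.

8.73%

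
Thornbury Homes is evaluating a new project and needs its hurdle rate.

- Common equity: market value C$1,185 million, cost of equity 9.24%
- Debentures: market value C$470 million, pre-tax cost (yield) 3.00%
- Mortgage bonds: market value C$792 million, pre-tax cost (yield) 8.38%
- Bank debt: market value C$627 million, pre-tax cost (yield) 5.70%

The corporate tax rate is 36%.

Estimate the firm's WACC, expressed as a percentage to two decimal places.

5.98%

Total capital V = 1185 + 470 + 792 + 627 = 3074.
Equity: weight = 1185/3074 = 0.3855; cost = 9.24%.
Debentures: weight = 470/3074 = 0.1529; after-tax cost = 3% × (1 − 36%) = 1.9200%.
Mortgage bonds: weight = 792/3074 = 0.2576; after-tax cost = 8.38% × (1 − 36%) = 5.3632%.
Bank debt: weight = 627/3074 = 0.2040; after-tax cost = 5.7% × (1 − 36%) = 3.6480%.
WACC = 0.3855 × 9.2400% + 0.1529 × 1.9200% + 0.2576 × 5.3632% + 0.2040 × 3.6480% = 5.9814%.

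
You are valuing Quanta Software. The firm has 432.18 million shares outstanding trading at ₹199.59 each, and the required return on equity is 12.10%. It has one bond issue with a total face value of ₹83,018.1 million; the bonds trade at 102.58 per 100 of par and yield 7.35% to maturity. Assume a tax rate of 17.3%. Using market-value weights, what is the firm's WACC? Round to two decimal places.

Market value of equity E = 199.59 × 432.18m = 86258.8062m. Market value of debt D = 83018.1m × 102.58/100 = 85159.96698m.
Total capital V = 86258.8062 + 85159.96698 = 171418.77318.
Equity: weight = 86258.8062/171418.77318 = 0.5032; cost = 12.1%.
Bonds outstanding: weight = 85159.96698/171418.77318 = 0.4968; after-tax cost = 7.35% × (1 − 17.3%) = 6.0784%.
WACC = 0.5032 × 12.1000% + 0.4968 × 6.0784% = 9.1085%.

9.11%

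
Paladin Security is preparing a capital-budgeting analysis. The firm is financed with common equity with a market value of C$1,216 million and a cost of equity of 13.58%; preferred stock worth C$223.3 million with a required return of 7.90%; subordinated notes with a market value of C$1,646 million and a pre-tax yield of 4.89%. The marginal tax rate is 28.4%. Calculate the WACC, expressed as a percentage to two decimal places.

Total capital V = 1216 + 223.3 + 1646 = 3085.3.
Equity: weight = 1216/3085.3 = 0.3941; cost = 13.58%.
Preferred: weight = 223.3/3085.3 = 0.0724; cost = 7.9%.
Subordinated notes: weight = 1646/3085.3 = 0.5335; after-tax cost = 4.89% × (1 − 28.4%) = 3.5012%.
WACC = 0.3941 × 13.5800% + 0.0724 × 7.9000% + 0.5335 × 3.5012% = 7.7919%.

7.79%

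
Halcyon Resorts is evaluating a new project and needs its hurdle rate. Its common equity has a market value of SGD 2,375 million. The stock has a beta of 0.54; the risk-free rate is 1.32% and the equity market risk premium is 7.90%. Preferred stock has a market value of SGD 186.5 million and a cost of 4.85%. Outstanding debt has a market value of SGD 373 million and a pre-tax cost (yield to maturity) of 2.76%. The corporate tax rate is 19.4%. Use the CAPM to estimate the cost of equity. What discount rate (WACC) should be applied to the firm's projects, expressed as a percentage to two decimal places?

Cost of equity via CAPM: Re = 1.32% + 0.54 × 7.9% = 5.5860%.
Total capital V = 2375 + 186.5 + 373 = 2934.5.
Equity: weight = 2375/2934.5 = 0.8093; cost = 5.586%.
Preferred: weight = 186.5/2934.5 = 0.0636; cost = 4.85%.
Debt: weight = 373/2934.5 = 0.1271; after-tax cost = 2.76% × (1 − 19.4%) = 2.2246%.
WACC = 0.8093 × 5.5860% + 0.0636 × 4.8500% + 0.1271 × 2.2246% = 5.1120%.

5.11%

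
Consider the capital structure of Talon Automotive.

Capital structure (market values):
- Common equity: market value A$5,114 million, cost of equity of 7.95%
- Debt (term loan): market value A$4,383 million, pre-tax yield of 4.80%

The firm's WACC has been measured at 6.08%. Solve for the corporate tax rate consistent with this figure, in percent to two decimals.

Total capital V = 5114 + 4383 = 9497.
Equity weight = 5114/9497 = 0.5385.
Term loan weight = 4383/9497 = 0.4615.
Equity contribution = 0.5385 × 7.95% = 4.2810%.
Debt contribution must be 6.08% − 4.2810% = 1.7990%.
0.4615 × 4.8% × (1 − T) = 1.7990%  ⇒  (1 − T) = 0.8121.
T = 18.7892%.

18.79%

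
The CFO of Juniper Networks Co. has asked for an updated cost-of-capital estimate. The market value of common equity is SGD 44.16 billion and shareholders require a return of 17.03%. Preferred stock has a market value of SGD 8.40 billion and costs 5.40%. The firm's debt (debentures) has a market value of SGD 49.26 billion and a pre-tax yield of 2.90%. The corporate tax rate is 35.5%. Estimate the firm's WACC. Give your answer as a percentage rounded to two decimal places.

8.74%

Total capital V = 44.16 + 8.4 + 49.26 = 101.82.
Equity: weight = 44.16/101.82 = 0.4337; cost = 17.03%.
Preferred: weight = 8.4/101.82 = 0.0825; cost = 5.4%.
Debentures: weight = 49.26/101.82 = 0.4838; after-tax cost = 2.9% × (1 − 35.5%) = 1.8705%.
WACC = 0.4337 × 17.0300% + 0.0825 × 5.4000% + 0.4838 × 1.8705% = 8.7365%.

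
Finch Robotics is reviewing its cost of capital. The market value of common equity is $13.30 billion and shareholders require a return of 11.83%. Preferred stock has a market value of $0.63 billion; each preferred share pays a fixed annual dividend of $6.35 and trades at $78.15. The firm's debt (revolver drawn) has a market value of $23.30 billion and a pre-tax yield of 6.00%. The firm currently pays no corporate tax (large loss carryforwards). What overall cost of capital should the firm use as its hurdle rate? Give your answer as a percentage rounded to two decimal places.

8.12%

Cost of preferred: Rp = 6.35 / 78.15 = 8.1254%.
Total capital V = 13.3 + 0.63 + 23.3 = 37.23.
Equity: weight = 13.3/37.23 = 0.3572; cost = 11.83%.
Preferred: weight = 0.63/37.23 = 0.0169; cost = 8.1254%.
Revolver drawn: weight = 23.3/37.23 = 0.6258; after-tax cost = 6% × (1 − 0%) = 6.0000%.
WACC = 0.3572 × 11.8300% + 0.0169 × 8.1254% + 0.6258 × 6.0000% = 8.1187%.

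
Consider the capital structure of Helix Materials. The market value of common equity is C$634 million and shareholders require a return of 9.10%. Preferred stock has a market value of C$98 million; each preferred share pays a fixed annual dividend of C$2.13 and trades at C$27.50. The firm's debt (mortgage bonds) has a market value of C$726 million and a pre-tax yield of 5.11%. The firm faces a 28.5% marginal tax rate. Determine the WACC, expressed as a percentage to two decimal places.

6.30%

Cost of preferred: Rp = 2.13 / 27.5 = 7.7455%.
Total capital V = 634 + 98 + 726 = 1458.
Equity: weight = 634/1458 = 0.4348; cost = 9.1%.
Preferred: weight = 98/1458 = 0.0672; cost = 7.7455%.
Mortgage bonds: weight = 726/1458 = 0.4979; after-tax cost = 5.11% × (1 − 28.5%) = 3.6537%.
WACC = 0.4348 × 9.1000% + 0.0672 × 7.7455% + 0.4979 × 3.6537% = 6.2970%.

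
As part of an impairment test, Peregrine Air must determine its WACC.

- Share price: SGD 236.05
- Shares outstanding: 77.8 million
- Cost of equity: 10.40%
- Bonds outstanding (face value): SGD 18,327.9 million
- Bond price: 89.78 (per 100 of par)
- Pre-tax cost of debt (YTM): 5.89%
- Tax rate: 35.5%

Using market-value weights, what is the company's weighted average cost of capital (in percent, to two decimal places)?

7.28%

Market value of equity E = 236.05 × 77.8m = 18364.69m. Market value of debt D = 18327.9m × 89.78/100 = 16454.78862m.
Total capital V = 18364.69 + 16454.78862 = 34819.47862.
Equity: weight = 18364.69/34819.47862 = 0.5274; cost = 10.4%.
Bonds outstanding: weight = 16454.78862/34819.47862 = 0.4726; after-tax cost = 5.89% × (1 − 35.5%) = 3.7990%.
WACC = 0.5274 × 10.4000% + 0.4726 × 3.7990% = 7.2806%.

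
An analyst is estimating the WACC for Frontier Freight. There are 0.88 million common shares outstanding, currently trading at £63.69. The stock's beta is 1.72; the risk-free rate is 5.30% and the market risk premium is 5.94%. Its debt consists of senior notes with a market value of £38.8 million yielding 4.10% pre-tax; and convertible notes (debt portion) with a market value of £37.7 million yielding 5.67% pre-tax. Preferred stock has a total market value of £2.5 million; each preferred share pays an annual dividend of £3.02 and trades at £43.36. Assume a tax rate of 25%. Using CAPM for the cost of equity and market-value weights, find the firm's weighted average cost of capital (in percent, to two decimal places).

Cost of equity via CAPM: Re = 5.3% + 1.72 × 5.94% = 15.5168%.
Cost of preferred: Rp = 3.02 / 43.36 = 6.9649%.
Market value of equity E = 63.69 × 0.88m = 56.0472m.
Total capital V = 56.0472 + 2.5 + 38.8 + 37.7 = 135.0472.
Equity: weight = 56.0472/135.0472 = 0.4150; cost = 15.5168%.
Preferred: weight = 2.5/135.0472 = 0.0185; cost = 6.9649%.
Senior notes: weight = 38.8/135.0472 = 0.2873; after-tax cost = 4.1% × (1 − 25%) = 3.0750%.
Convertible notes (debt portion): weight = 37.7/135.0472 = 0.2792; after-tax cost = 5.67% × (1 − 25%) = 4.2525%.
WACC = 0.4150 × 15.5168% + 0.0185 × 6.9649% + 0.2873 × 3.0750% + 0.2792 × 4.2525% = 8.6393%.

8.64%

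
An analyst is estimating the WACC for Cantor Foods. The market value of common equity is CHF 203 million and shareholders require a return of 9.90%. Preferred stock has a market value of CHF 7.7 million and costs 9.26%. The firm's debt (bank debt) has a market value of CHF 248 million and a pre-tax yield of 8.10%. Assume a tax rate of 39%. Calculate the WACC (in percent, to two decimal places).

Total capital V = 203 + 7.7 + 248 = 458.7.
Equity: weight = 203/458.7 = 0.4426; cost = 9.9%.
Preferred: weight = 7.7/458.7 = 0.0168; cost = 9.26%.
Bank debt: weight = 248/458.7 = 0.5407; after-tax cost = 8.1% × (1 − 39%) = 4.9410%.
WACC = 0.4426 × 9.9000% + 0.0168 × 9.2600% + 0.5407 × 4.9410% = 7.2081%.

7.21%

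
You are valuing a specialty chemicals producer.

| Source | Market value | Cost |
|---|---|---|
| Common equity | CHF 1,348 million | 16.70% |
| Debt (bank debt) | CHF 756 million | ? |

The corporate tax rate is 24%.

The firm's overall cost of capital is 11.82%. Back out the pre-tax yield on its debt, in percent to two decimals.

4.10%

Total capital V = 1348 + 756 = 2104.
Equity weight = 1348/2104 = 0.6407.
Bank debt weight = 756/2104 = 0.3593.
Equity contribution = 0.6407 × 16.7% = 10.6994%.
Remaining for debt = 11.82% − 10.6994% = 1.1206%.
Rd × (1 − 24%) × 0.3593 = 1.1206%  ⇒  Rd = 4.1035%.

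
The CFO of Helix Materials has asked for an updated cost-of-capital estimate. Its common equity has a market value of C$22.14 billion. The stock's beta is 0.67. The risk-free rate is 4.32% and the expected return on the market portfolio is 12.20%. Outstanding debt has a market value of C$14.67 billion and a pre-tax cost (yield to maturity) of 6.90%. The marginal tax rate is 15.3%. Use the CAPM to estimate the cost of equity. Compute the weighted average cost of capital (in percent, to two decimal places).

Market risk premium = 12.2% − 4.32% = 7.88%.
Cost of equity via CAPM: Re = 4.32% + 0.67 × 7.88% = 9.5996%.
Total capital V = 22.14 + 14.67 = 36.81.
Equity: weight = 22.14/36.81 = 0.6015; cost = 9.5996%.
Debt: weight = 14.67/36.81 = 0.3985; after-tax cost = 6.9% × (1 − 15.3%) = 5.8443%.
WACC = 0.6015 × 9.5996% + 0.3985 × 5.8443% = 8.1030%.

8.10%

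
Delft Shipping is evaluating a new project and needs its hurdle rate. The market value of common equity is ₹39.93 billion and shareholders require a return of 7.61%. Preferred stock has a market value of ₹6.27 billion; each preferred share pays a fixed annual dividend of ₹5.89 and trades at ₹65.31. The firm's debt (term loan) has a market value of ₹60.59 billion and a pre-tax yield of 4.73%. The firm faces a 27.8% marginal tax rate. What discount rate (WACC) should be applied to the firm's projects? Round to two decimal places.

Cost of preferred: Rp = 5.89 / 65.31 = 9.0185%.
Total capital V = 39.93 + 6.27 + 60.59 = 106.79.
Equity: weight = 39.93/106.79 = 0.3739; cost = 7.61%.
Preferred: weight = 6.27/106.79 = 0.0587; cost = 9.0185%.
Term loan: weight = 60.59/106.79 = 0.5674; after-tax cost = 4.73% × (1 − 27.8%) = 3.4151%.
WACC = 0.3739 × 7.6100% + 0.0587 × 9.0185% + 0.5674 × 3.4151% = 5.3126%.

5.31%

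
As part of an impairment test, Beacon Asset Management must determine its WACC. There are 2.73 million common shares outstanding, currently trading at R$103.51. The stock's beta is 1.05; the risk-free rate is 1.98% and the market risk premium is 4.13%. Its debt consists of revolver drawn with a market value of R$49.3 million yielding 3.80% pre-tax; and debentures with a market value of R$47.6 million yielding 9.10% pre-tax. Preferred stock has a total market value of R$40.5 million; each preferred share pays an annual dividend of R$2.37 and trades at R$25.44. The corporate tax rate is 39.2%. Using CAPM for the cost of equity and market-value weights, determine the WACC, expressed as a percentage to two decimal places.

Cost of equity via CAPM: Re = 1.98% + 1.05 × 4.13% = 6.3165%.
Cost of preferred: Rp = 2.37 / 25.44 = 9.3160%.
Market value of equity E = 103.51 × 2.73m = 282.5823m.
Total capital V = 282.5823 + 40.5 + 49.3 + 47.6 = 419.9823.
Equity: weight = 282.5823/419.9823 = 0.6728; cost = 6.3165%.
Preferred: weight = 40.5/419.9823 = 0.0964; cost = 9.316%.
Revolver drawn: weight = 49.3/419.9823 = 0.1174; after-tax cost = 3.8% × (1 − 39.2%) = 2.3104%.
Debentures: weight = 47.6/419.9823 = 0.1133; after-tax cost = 9.1% × (1 − 39.2%) = 5.5328%.
WACC = 0.6728 × 6.3165% + 0.0964 × 9.3160% + 0.1174 × 2.3104% + 0.1133 × 5.5328% = 6.0467%.

6.05%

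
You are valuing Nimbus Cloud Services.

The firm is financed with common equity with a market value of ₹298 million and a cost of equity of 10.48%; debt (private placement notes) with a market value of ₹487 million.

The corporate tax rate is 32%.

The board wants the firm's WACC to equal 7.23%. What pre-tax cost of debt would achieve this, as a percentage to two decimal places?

7.71%

Total capital V = 298 + 487 = 785.
Equity weight = 298/785 = 0.3796.
Private placement notes weight = 487/785 = 0.6204.
Equity contribution = 0.3796 × 10.48% = 3.9784%.
Remaining for debt = 7.23% − 3.9784% = 3.2516%.
Rd × (1 − 32%) × 0.6204 = 3.2516%  ⇒  Rd = 7.7078%.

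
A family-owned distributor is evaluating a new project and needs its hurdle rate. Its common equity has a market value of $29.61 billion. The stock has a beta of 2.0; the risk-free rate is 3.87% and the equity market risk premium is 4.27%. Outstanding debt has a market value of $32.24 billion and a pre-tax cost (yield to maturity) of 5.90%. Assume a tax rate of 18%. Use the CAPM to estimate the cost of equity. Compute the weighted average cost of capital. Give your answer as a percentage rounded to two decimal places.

8.46%

Cost of equity via CAPM: Re = 3.87% + 2.0 × 4.27% = 12.4100%.
Total capital V = 29.61 + 32.24 = 61.85.
Equity: weight = 29.61/61.85 = 0.4787; cost = 12.41%.
Debt: weight = 32.24/61.85 = 0.5213; after-tax cost = 5.9% × (1 − 18%) = 4.8380%.
WACC = 0.4787 × 12.4100% + 0.5213 × 4.8380% = 8.4630%.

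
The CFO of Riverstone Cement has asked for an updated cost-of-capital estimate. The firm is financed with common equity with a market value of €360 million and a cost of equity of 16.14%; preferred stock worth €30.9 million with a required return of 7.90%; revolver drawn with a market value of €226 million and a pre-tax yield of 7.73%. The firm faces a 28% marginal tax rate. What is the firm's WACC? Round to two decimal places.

11.85%

Total capital V = 360 + 30.9 + 226 = 616.9.
Equity: weight = 360/616.9 = 0.5836; cost = 16.14%.
Preferred: weight = 30.9/616.9 = 0.0501; cost = 7.9%.
Revolver drawn: weight = 226/616.9 = 0.3663; after-tax cost = 7.73% × (1 − 28%) = 5.5656%.
WACC = 0.5836 × 16.1400% + 0.0501 × 7.9000% + 0.3663 × 5.5656% = 11.8534%.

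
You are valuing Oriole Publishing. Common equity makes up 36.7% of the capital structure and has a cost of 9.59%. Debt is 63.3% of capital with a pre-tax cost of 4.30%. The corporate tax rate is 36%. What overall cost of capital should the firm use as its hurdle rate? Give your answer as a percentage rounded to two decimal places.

After-tax cost of debt = 4.3% × (1 − 36%) = 2.7520%.
WACC = 0.367 × 9.5900% + 0.633 × 2.7520% = 5.2615%.

5.26%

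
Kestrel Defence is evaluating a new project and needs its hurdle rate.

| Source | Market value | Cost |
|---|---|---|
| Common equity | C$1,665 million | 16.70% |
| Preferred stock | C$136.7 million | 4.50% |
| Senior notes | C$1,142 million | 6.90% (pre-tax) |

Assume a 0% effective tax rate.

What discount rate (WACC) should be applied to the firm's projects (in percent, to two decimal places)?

12.33%

Total capital V = 1665 + 136.7 + 1142 = 2943.7.
Equity: weight = 1665/2943.7 = 0.5656; cost = 16.7%.
Preferred: weight = 136.7/2943.7 = 0.0464; cost = 4.5%.
Senior notes: weight = 1142/2943.7 = 0.3879; after-tax cost = 6.9% × (1 − 0%) = 6.9000%.
WACC = 0.5656 × 16.7000% + 0.0464 × 4.5000% + 0.3879 × 6.9000% = 12.3316%.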